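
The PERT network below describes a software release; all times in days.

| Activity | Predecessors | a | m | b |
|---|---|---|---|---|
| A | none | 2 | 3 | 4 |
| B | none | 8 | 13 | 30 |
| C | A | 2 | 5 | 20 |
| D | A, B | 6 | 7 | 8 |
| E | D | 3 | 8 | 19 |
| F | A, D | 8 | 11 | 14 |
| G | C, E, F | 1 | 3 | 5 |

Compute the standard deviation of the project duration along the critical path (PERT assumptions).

te_A = (2 + 4·3 + 4)/6 = 18/6 = 3; σ²_A = ((4−2)/6)² = 0.111
te_B = (8 + 4·13 + 30)/6 = 90/6 = 15; σ²_B = ((30−8)/6)² = 13.444
te_C = (2 + 4·5 + 20)/6 = 42/6 = 7; σ²_C = ((20−2)/6)² = 9.000
te_D = (6 + 4·7 + 8)/6 = 42/6 = 7; σ²_D = ((8−6)/6)² = 0.111
te_E = (3 + 4·8 + 19)/6 = 54/6 = 9; σ²_E = ((19−3)/6)² = 7.111
te_F = (8 + 4·11 + 14)/6 = 66/6 = 11; σ²_F = ((14−8)/6)² = 1.000
te_G = (1 + 4·3 + 5)/6 = 18/6 = 3; σ²_G = ((5−1)/6)² = 0.444

Forward pass:
ES_A = 0; EF_A = 3
ES_B = 0; EF_B = 15
ES_C = 3; EF_C = 3+7 = 10
ES_D = max(EF_A=3, EF_B=15) = 15; EF_D = 15+7 = 22
ES_E = 22; EF_E = 22+9 = 31
ES_F = max(EF_A=3, EF_D=22) = 22; EF_F = 22+11 = 33
ES_G = max(EF_C=10, EF_E=31, EF_F=33) = 33; EF_G = 33+3 = 36
Expected project duration μ = 36 days. Critical path: B → D → F → G.

Variance along critical path = 13.444 + 0.111 + 1.000 + 0.444 = 15.000
σ = √15.000 = 3.873 days

3.87 days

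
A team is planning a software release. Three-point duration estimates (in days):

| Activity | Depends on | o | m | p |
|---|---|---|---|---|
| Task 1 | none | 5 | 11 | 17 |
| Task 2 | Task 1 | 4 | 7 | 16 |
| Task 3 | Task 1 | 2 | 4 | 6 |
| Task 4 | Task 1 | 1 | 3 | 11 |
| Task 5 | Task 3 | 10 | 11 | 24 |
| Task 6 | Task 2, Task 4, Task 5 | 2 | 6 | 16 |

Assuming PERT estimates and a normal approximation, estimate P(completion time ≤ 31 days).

0.154

te_Task 1 = (5 + 4·11 + 17)/6 = 66/6 = 11; σ²_Task 1 = ((17−5)/6)² = 4.000
te_Task 2 = (4 + 4·7 + 16)/6 = 48/6 = 8; σ²_Task 2 = ((16−4)/6)² = 4.000
te_Task 3 = (2 + 4·4 + 6)/6 = 24/6 = 4; σ²_Task 3 = ((6−2)/6)² = 0.444
te_Task 4 = (1 + 4·3 + 11)/6 = 24/6 = 4; σ²_Task 4 = ((11−1)/6)² = 2.778
te_Task 5 = (10 + 4·11 + 24)/6 = 78/6 = 13; σ²_Task 5 = ((24−10)/6)² = 5.444
te_Task 6 = (2 + 4·6 + 16)/6 = 42/6 = 7; σ²_Task 6 = ((16−2)/6)² = 5.444

Forward pass:
ES_Task 1 = 0; EF_Task 1 = 11
ES_Task 2 = 11; EF_Task 2 = 11+8 = 19
ES_Task 3 = 11; EF_Task 3 = 11+4 = 15
ES_Task 4 = 11; EF_Task 4 = 11+4 = 15
ES_Task 5 = 15; EF_Task 5 = 15+13 = 28
ES_Task 6 = max(EF_Task 2=19, EF_Task 4=15, EF_Task 5=28) = 28; EF_Task 6 = 28+7 = 35
Expected project duration μ = 35 days. Critical path: Task 1 → Task 3 → Task 5 → Task 6.

Variance along critical path = 4.000 + 0.444 + 5.444 + 5.444 = 15.333; σ = √15.333 = 3.916 days.
Z = (31 − 35) / 3.916 = -1.022
P(T ≤ 31) = Φ(-1.022) ≈ 0.154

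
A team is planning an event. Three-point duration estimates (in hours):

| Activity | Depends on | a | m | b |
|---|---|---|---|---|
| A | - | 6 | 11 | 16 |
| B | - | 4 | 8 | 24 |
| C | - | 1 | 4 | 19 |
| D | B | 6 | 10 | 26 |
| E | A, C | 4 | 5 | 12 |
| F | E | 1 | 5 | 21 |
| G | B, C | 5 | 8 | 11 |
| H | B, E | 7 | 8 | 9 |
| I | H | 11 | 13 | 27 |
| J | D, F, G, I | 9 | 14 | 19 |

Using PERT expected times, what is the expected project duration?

te_A = (6 + 4·11 + 16)/6 = 66/6 = 11
te_B = (4 + 4·8 + 24)/6 = 60/6 = 10
te_C = (1 + 4·4 + 19)/6 = 36/6 = 6
te_D = (6 + 4·10 + 26)/6 = 72/6 = 12
te_E = (4 + 4·5 + 12)/6 = 36/6 = 6
te_F = (1 + 4·5 + 21)/6 = 42/6 = 7
te_G = (5 + 4·8 + 11)/6 = 48/6 = 8
te_H = (7 + 4·8 + 9)/6 = 48/6 = 8
te_I = (11 + 4·13 + 27)/6 = 90/6 = 15
te_J = (9 + 4·14 + 19)/6 = 84/6 = 14

Forward pass:
ES_A = 0; EF_A = 11
ES_B = 0; EF_B = 10
ES_C = 0; EF_C = 6
ES_D = 10; EF_D = 10+12 = 22
ES_E = max(EF_A=11, EF_C=6) = 11; EF_E = 11+6 = 17
ES_F = 17; EF_F = 17+7 = 24
ES_G = max(EF_B=10, EF_C=6) = 10; EF_G = 10+8 = 18
ES_H = max(EF_B=10, EF_E=17) = 17; EF_H = 17+8 = 25
ES_I = 25; EF_I = 25+15 = 40
ES_J = max(EF_D=22, EF_F=24, EF_G=18, EF_I=40) = 40; EF_J = 40+14 = 54
Expected project duration μ = 54 hours. Critical path: A → E → H → I → J.

54 hours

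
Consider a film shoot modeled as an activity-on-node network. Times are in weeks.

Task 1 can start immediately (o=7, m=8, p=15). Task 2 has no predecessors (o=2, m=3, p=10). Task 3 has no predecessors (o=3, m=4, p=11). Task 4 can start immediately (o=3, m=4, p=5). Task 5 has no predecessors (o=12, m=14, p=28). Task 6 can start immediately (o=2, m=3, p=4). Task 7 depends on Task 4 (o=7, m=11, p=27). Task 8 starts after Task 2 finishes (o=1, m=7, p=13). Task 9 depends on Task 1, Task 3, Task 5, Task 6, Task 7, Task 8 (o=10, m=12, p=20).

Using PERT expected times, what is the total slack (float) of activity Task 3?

12 weeks

te_Task 1 = (7 + 4·8 + 15)/6 = 54/6 = 9
te_Task 2 = (2 + 4·3 + 10)/6 = 24/6 = 4
te_Task 3 = (3 + 4·4 + 11)/6 = 30/6 = 5
te_Task 4 = (3 + 4·4 + 5)/6 = 24/6 = 4
te_Task 5 = (12 + 4·14 + 28)/6 = 96/6 = 16
te_Task 6 = (2 + 4·3 + 4)/6 = 18/6 = 3
te_Task 7 = (7 + 4·11 + 27)/6 = 78/6 = 13
te_Task 8 = (1 + 4·7 + 13)/6 = 42/6 = 7
te_Task 9 = (10 + 4·12 + 20)/6 = 78/6 = 13

Forward pass:
ES_Task 1 = 0; EF_Task 1 = 9
ES_Task 2 = 0; EF_Task 2 = 4
ES_Task 3 = 0; EF_Task 3 = 5
ES_Task 4 = 0; EF_Task 4 = 4
ES_Task 5 = 0; EF_Task 5 = 16
ES_Task 6 = 0; EF_Task 6 = 3
ES_Task 7 = 4; EF_Task 7 = 4+13 = 17
ES_Task 8 = 4; EF_Task 8 = 4+7 = 11
ES_Task 9 = max(EF_Task 1=9, EF_Task 3=5, EF_Task 5=16, EF_Task 6=3, EF_Task 7=17, EF_Task 8=11) = 17; EF_Task 9 = 17+13 = 30
Expected project duration μ = 30 weeks. Critical path: Task 4 → Task 7 → Task 9.

Backward pass:
LF_Task 9 = 30; LS_Task 9 = 30−13 = 17
LF_Task 8 = LS_Task 9 = 17; LS_Task 8 = 17−7 = 10
LF_Task 7 = LS_Task 9 = 17; LS_Task 7 = 17−13 = 4
LF_Task 6 = LS_Task 9 = 17; LS_Task 6 = 17−3 = 14
LF_Task 5 = LS_Task 9 = 17; LS_Task 5 = 17−16 = 1
LF_Task 4 = LS_Task 7 = 4; LS_Task 4 = 4−4 = 0
LF_Task 3 = LS_Task 9 = 17; LS_Task 3 = 17−5 = 12
LF_Task 2 = LS_Task 8 = 10; LS_Task 2 = 10−4 = 6
LF_Task 1 = LS_Task 9 = 17; LS_Task 1 = 17−9 = 8
Slack_Task 3 = LS_Task 3 − ES_Task 3 = 12 − 0 = 12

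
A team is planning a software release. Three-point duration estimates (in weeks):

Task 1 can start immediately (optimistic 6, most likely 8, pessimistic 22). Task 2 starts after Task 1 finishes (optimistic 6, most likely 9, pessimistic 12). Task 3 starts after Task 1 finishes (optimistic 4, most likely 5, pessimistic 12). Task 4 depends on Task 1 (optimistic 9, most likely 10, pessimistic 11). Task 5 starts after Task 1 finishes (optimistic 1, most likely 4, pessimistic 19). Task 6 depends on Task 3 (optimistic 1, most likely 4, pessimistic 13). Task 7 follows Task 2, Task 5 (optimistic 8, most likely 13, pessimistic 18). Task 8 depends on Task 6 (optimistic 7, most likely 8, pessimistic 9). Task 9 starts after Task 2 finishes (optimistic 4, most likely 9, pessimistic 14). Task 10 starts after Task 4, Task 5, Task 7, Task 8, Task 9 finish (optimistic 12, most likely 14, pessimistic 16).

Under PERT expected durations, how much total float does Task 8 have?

te_Task 1 = (6 + 4·8 + 22)/6 = 60/6 = 10
te_Task 2 = (6 + 4·9 + 12)/6 = 54/6 = 9
te_Task 3 = (4 + 4·5 + 12)/6 = 36/6 = 6
te_Task 4 = (9 + 4·10 + 11)/6 = 60/6 = 10
te_Task 5 = (1 + 4·4 + 19)/6 = 36/6 = 6
te_Task 6 = (1 + 4·4 + 13)/6 = 30/6 = 5
te_Task 7 = (8 + 4·13 + 18)/6 = 78/6 = 13
te_Task 8 = (7 + 4·8 + 9)/6 = 48/6 = 8
te_Task 9 = (4 + 4·9 + 14)/6 = 54/6 = 9
te_Task 10 = (12 + 4·14 + 16)/6 = 84/6 = 14

Forward pass:
ES_Task 1 = 0; EF_Task 1 = 10
ES_Task 2 = 10; EF_Task 2 = 10+9 = 19
ES_Task 3 = 10; EF_Task 3 = 10+6 = 16
ES_Task 4 = 10; EF_Task 4 = 10+10 = 20
ES_Task 5 = 10; EF_Task 5 = 10+6 = 16
ES_Task 6 = 16; EF_Task 6 = 16+5 = 21
ES_Task 7 = max(EF_Task 2=19, EF_Task 5=16) = 19; EF_Task 7 = 19+13 = 32
ES_Task 8 = 21; EF_Task 8 = 21+8 = 29
ES_Task 9 = 19; EF_Task 9 = 19+9 = 28
ES_Task 10 = max(EF_Task 4=20, EF_Task 5=16, EF_Task 7=32, EF_Task 8=29, EF_Task 9=28) = 32; EF_Task 10 = 32+14 = 46
Expected project duration μ = 46 weeks. Critical path: Task 1 → Task 2 → Task 7 → Task 10.

Backward pass:
LF_Task 10 = 46; LS_Task 10 = 46−14 = 32
LF_Task 9 = LS_Task 10 = 32; LS_Task 9 = 32−9 = 23
LF_Task 8 = LS_Task 10 = 32; LS_Task 8 = 32−8 = 24
LF_Task 7 = LS_Task 10 = 32; LS_Task 7 = 32−13 = 19
LF_Task 6 = LS_Task 8 = 24; LS_Task 6 = 24−5 = 19
LF_Task 5 = min(LS_Task 7=19, LS_Task 10=32) = 19; LS_Task 5 = 19−6 = 13
LF_Task 4 = LS_Task 10 = 32; LS_Task 4 = 32−10 = 22
LF_Task 3 = LS_Task 6 = 19; LS_Task 3 = 19−6 = 13
LF_Task 2 = min(LS_Task 7=19, LS_Task 9=23) = 19; LS_Task 2 = 19−9 = 10
LF_Task 1 = min(LS_Task 2=10, LS_Task 3=13, LS_Task 4=22, LS_Task 5=13) = 10; LS_Task 1 = 10−10 = 0
Slack_Task 8 = LS_Task 8 − ES_Task 8 = 24 − 21 = 3

3 weeks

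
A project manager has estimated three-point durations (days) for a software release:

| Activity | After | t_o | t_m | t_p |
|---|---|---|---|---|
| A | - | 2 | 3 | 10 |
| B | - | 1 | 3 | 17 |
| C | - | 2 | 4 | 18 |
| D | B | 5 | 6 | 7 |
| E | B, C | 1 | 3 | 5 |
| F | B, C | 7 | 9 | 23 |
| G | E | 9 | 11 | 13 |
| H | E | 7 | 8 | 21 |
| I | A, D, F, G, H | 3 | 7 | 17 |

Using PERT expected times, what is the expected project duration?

te_A = (2 + 4·3 + 10)/6 = 24/6 = 4
te_B = (1 + 4·3 + 17)/6 = 30/6 = 5
te_C = (2 + 4·4 + 18)/6 = 36/6 = 6
te_D = (5 + 4·6 + 7)/6 = 36/6 = 6
te_E = (1 + 4·3 + 5)/6 = 18/6 = 3
te_F = (7 + 4·9 + 23)/6 = 66/6 = 11
te_G = (9 + 4·11 + 13)/6 = 66/6 = 11
te_H = (7 + 4·8 + 21)/6 = 60/6 = 10
te_I = (3 + 4·7 + 17)/6 = 48/6 = 8

Forward pass:
ES_A = 0; EF_A = 4
ES_B = 0; EF_B = 5
ES_C = 0; EF_C = 6
ES_D = 5; EF_D = 5+6 = 11
ES_E = max(EF_B=5, EF_C=6) = 6; EF_E = 6+3 = 9
ES_F = max(EF_B=5, EF_C=6) = 6; EF_F = 6+11 = 17
ES_G = 9; EF_G = 9+11 = 20
ES_H = 9; EF_H = 9+10 = 19
ES_I = max(EF_A=4, EF_D=11, EF_F=17, EF_G=20, EF_H=19) = 20; EF_I = 20+8 = 28
Expected project duration μ = 28 days. Critical path: C → E → G → I.

28 days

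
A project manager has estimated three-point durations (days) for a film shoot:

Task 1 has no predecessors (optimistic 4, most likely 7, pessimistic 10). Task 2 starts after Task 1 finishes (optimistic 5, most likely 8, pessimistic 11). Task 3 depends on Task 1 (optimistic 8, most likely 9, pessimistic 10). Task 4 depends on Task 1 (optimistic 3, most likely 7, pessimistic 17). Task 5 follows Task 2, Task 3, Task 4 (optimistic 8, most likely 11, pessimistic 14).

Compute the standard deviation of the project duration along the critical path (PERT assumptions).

1.45 days

te_Task 1 = (4 + 4·7 + 10)/6 = 42/6 = 7; σ²_Task 1 = ((10−4)/6)² = 1.000
te_Task 2 = (5 + 4·8 + 11)/6 = 48/6 = 8; σ²_Task 2 = ((11−5)/6)² = 1.000
te_Task 3 = (8 + 4·9 + 10)/6 = 54/6 = 9; σ²_Task 3 = ((10−8)/6)² = 0.111
te_Task 4 = (3 + 4·7 + 17)/6 = 48/6 = 8; σ²_Task 4 = ((17−3)/6)² = 5.444
te_Task 5 = (8 + 4·11 + 14)/6 = 66/6 = 11; σ²_Task 5 = ((14−8)/6)² = 1.000

Forward pass:
ES_Task 1 = 0; EF_Task 1 = 7
ES_Task 2 = 7; EF_Task 2 = 7+8 = 15
ES_Task 3 = 7; EF_Task 3 = 7+9 = 16
ES_Task 4 = 7; EF_Task 4 = 7+8 = 15
ES_Task 5 = max(EF_Task 2=15, EF_Task 3=16, EF_Task 4=15) = 16; EF_Task 5 = 16+11 = 27
Expected project duration μ = 27 days. Critical path: Task 1 → Task 3 → Task 5.

Variance along critical path = 1.000 + 0.111 + 1.000 = 2.111
σ = √2.111 = 1.453 days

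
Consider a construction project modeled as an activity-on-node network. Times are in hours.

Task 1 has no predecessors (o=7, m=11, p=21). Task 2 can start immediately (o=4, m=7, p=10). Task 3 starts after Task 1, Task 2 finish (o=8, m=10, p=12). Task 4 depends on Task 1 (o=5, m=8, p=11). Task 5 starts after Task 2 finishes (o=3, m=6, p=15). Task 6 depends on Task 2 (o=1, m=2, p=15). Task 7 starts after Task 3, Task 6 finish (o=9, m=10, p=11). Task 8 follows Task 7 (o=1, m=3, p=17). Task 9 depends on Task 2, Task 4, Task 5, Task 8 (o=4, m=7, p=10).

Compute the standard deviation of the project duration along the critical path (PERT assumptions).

te_Task 1 = (7 + 4·11 + 21)/6 = 72/6 = 12; σ²_Task 1 = ((21−7)/6)² = 5.444
te_Task 2 = (4 + 4·7 + 10)/6 = 42/6 = 7; σ²_Task 2 = ((10−4)/6)² = 1.000
te_Task 3 = (8 + 4·10 + 12)/6 = 60/6 = 10; σ²_Task 3 = ((12−8)/6)² = 0.444
te_Task 4 = (5 + 4·8 + 11)/6 = 48/6 = 8; σ²_Task 4 = ((11−5)/6)² = 1.000
te_Task 5 = (3 + 4·6 + 15)/6 = 42/6 = 7; σ²_Task 5 = ((15−3)/6)² = 4.000
te_Task 6 = (1 + 4·2 + 15)/6 = 24/6 = 4; σ²_Task 6 = ((15−1)/6)² = 5.444
te_Task 7 = (9 + 4·10 + 11)/6 = 60/6 = 10; σ²_Task 7 = ((11−9)/6)² = 0.111
te_Task 8 = (1 + 4·3 + 17)/6 = 30/6 = 5; σ²_Task 8 = ((17−1)/6)² = 7.111
te_Task 9 = (4 + 4·7 + 10)/6 = 42/6 = 7; σ²_Task 9 = ((10−4)/6)² = 1.000

Forward pass:
ES_Task 1 = 0; EF_Task 1 = 12
ES_Task 2 = 0; EF_Task 2 = 7
ES_Task 3 = max(EF_Task 1=12, EF_Task 2=7) = 12; EF_Task 3 = 12+10 = 22
ES_Task 4 = 12; EF_Task 4 = 12+8 = 20
ES_Task 5 = 7; EF_Task 5 = 7+7 = 14
ES_Task 6 = 7; EF_Task 6 = 7+4 = 11
ES_Task 7 = max(EF_Task 3=22, EF_Task 6=11) = 22; EF_Task 7 = 22+10 = 32
ES_Task 8 = 32; EF_Task 8 = 32+5 = 37
ES_Task 9 = max(EF_Task 2=7, EF_Task 4=20, EF_Task 5=14, EF_Task 8=37) = 37; EF_Task 9 = 37+7 = 44
Expected project duration μ = 44 hours. Critical path: Task 1 → Task 3 → Task 7 → Task 8 → Task 9.

Variance along critical path = 5.444 + 0.444 + 0.111 + 7.111 + 1.000 = 14.111
σ = √14.111 = 3.756 hours

3.76 hours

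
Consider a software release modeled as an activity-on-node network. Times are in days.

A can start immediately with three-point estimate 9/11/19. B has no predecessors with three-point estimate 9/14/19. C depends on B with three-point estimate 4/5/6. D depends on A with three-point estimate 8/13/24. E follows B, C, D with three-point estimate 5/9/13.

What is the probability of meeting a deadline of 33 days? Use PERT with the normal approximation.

te_A = (9 + 4·11 + 19)/6 = 72/6 = 12; σ²_A = ((19−9)/6)² = 2.778
te_B = (9 + 4·14 + 19)/6 = 84/6 = 14; σ²_B = ((19−9)/6)² = 2.778
te_C = (4 + 4·5 + 6)/6 = 30/6 = 5; σ²_C = ((6−4)/6)² = 0.111
te_D = (8 + 4·13 + 24)/6 = 84/6 = 14; σ²_D = ((24−8)/6)² = 7.111
te_E = (5 + 4·9 + 13)/6 = 54/6 = 9; σ²_E = ((13−5)/6)² = 1.778

Forward pass:
ES_A = 0; EF_A = 12
ES_B = 0; EF_B = 14
ES_C = 14; EF_C = 14+5 = 19
ES_D = 12; EF_D = 12+14 = 26
ES_E = max(EF_B=14, EF_C=19, EF_D=26) = 26; EF_E = 26+9 = 35
Expected project duration μ = 35 days. Critical path: A → D → E.

Variance along critical path = 2.778 + 7.111 + 1.778 = 11.667; σ = √11.667 = 3.416 days.
Z = (33 − 35) / 3.416 = -0.586
P(T ≤ 33) = Φ(-0.586) ≈ 0.279

0.279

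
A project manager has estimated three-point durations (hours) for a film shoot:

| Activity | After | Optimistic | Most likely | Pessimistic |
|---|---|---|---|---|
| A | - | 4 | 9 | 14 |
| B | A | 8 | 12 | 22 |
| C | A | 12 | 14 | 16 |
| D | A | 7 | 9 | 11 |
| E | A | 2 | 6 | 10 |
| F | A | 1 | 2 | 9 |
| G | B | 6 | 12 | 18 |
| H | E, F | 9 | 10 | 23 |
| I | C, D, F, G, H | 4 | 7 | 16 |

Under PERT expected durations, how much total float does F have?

te_A = (4 + 4·9 + 14)/6 = 54/6 = 9
te_B = (8 + 4·12 + 22)/6 = 78/6 = 13
te_C = (12 + 4·14 + 16)/6 = 84/6 = 14
te_D = (7 + 4·9 + 11)/6 = 54/6 = 9
te_E = (2 + 4·6 + 10)/6 = 36/6 = 6
te_F = (1 + 4·2 + 9)/6 = 18/6 = 3
te_G = (6 + 4·12 + 18)/6 = 72/6 = 12
te_H = (9 + 4·10 + 23)/6 = 72/6 = 12
te_I = (4 + 4·7 + 16)/6 = 48/6 = 8

Forward pass:
ES_A = 0; EF_A = 9
ES_B = 9; EF_B = 9+13 = 22
ES_C = 9; EF_C = 9+14 = 23
ES_D = 9; EF_D = 9+9 = 18
ES_E = 9; EF_E = 9+6 = 15
ES_F = 9; EF_F = 9+3 = 12
ES_G = 22; EF_G = 22+12 = 34
ES_H = max(EF_E=15, EF_F=12) = 15; EF_H = 15+12 = 27
ES_I = max(EF_C=23, EF_D=18, EF_F=12, EF_G=34, EF_H=27) = 34; EF_I = 34+8 = 42
Expected project duration μ = 42 hours. Critical path: A → B → G → I.

Backward pass:
LF_I = 42; LS_I = 42−8 = 34
LF_H = LS_I = 34; LS_H = 34−12 = 22
LF_G = LS_I = 34; LS_G = 34−12 = 22
LF_F = min(LS_H=22, LS_I=34) = 22; LS_F = 22−3 = 19
LF_E = LS_H = 22; LS_E = 22−6 = 16
LF_D = LS_I = 34; LS_D = 34−9 = 25
LF_C = LS_I = 34; LS_C = 34−14 = 20
LF_B = LS_G = 22; LS_B = 22−13 = 9
LF_A = min(LS_B=9, LS_C=20, LS_D=25, LS_E=16, LS_F=19) = 9; LS_A = 9−9 = 0
Slack_F = LS_F − ES_F = 19 − 9 = 10

10 hours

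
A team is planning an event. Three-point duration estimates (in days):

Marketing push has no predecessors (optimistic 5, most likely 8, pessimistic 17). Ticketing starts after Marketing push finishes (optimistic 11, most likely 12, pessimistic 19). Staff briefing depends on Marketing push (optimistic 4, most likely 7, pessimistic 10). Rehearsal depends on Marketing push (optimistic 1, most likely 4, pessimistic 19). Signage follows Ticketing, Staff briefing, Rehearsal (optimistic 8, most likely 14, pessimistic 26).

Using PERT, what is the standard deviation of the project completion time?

3.84 days

te_Marketing push = (5 + 4·8 + 17)/6 = 54/6 = 9; σ²_Marketing push = ((17−5)/6)² = 4.000
te_Ticketing = (11 + 4·12 + 19)/6 = 78/6 = 13; σ²_Ticketing = ((19−11)/6)² = 1.778
te_Staff briefing = (4 + 4·7 + 10)/6 = 42/6 = 7; σ²_Staff briefing = ((10−4)/6)² = 1.000
te_Rehearsal = (1 + 4·4 + 19)/6 = 36/6 = 6; σ²_Rehearsal = ((19−1)/6)² = 9.000
te_Signage = (8 + 4·14 + 26)/6 = 90/6 = 15; σ²_Signage = ((26−8)/6)² = 9.000

Forward pass:
ES_Marketing push = 0; EF_Marketing push = 9
ES_Ticketing = 9; EF_Ticketing = 9+13 = 22
ES_Staff briefing = 9; EF_Staff briefing = 9+7 = 16
ES_Rehearsal = 9; EF_Rehearsal = 9+6 = 15
ES_Signage = max(EF_Ticketing=22, EF_Staff briefing=16, EF_Rehearsal=15) = 22; EF_Signage = 22+15 = 37
Expected project duration μ = 37 days. Critical path: Marketing push → Ticketing → Signage.

Variance along critical path = 4.000 + 1.778 + 9.000 = 14.778
σ = √14.778 = 3.844 days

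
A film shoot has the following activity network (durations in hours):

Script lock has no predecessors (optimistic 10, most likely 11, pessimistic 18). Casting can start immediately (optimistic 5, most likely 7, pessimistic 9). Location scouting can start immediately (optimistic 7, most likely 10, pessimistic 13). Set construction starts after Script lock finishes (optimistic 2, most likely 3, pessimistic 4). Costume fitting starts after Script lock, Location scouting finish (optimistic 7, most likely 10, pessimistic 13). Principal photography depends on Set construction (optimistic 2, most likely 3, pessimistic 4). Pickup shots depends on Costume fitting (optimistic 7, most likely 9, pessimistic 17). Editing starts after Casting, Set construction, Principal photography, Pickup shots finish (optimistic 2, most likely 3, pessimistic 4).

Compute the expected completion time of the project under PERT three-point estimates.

te_Script lock = (10 + 4·11 + 18)/6 = 72/6 = 12
te_Casting = (5 + 4·7 + 9)/6 = 42/6 = 7
te_Location scouting = (7 + 4·10 + 13)/6 = 60/6 = 10
te_Set construction = (2 + 4·3 + 4)/6 = 18/6 = 3
te_Costume fitting = (7 + 4·10 + 13)/6 = 60/6 = 10
te_Principal photography = (2 + 4·3 + 4)/6 = 18/6 = 3
te_Pickup shots = (7 + 4·9 + 17)/6 = 60/6 = 10
te_Editing = (2 + 4·3 + 4)/6 = 18/6 = 3

Forward pass:
ES_Script lock = 0; EF_Script lock = 12
ES_Casting = 0; EF_Casting = 7
ES_Location scouting = 0; EF_Location scouting = 10
ES_Set construction = 12; EF_Set construction = 12+3 = 15
ES_Costume fitting = max(EF_Script lock=12, EF_Location scouting=10) = 12; EF_Costume fitting = 12+10 = 22
ES_Principal photography = 15; EF_Principal photography = 15+3 = 18
ES_Pickup shots = 22; EF_Pickup shots = 22+10 = 32
ES_Editing = max(EF_Casting=7, EF_Set construction=15, EF_Principal photography=18, EF_Pickup shots=32) = 32; EF_Editing = 32+3 = 35
Expected project duration μ = 35 hours. Critical path: Script lock → Costume fitting → Pickup shots → Editing.

35 hours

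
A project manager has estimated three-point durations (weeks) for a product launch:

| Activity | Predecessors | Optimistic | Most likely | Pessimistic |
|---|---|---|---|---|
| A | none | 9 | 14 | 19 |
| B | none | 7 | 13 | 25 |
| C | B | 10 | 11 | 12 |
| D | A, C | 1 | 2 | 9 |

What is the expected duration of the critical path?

28 weeks

te_A = (9 + 4·14 + 19)/6 = 84/6 = 14
te_B = (7 + 4·13 + 25)/6 = 84/6 = 14
te_C = (10 + 4·11 + 12)/6 = 66/6 = 11
te_D = (1 + 4·2 + 9)/6 = 18/6 = 3

Forward pass:
ES_A = 0; EF_A = 14
ES_B = 0; EF_B = 14
ES_C = 14; EF_C = 14+11 = 25
ES_D = max(EF_A=14, EF_C=25) = 25; EF_D = 25+3 = 28
Expected project duration μ = 28 weeks. Critical path: B → C → D.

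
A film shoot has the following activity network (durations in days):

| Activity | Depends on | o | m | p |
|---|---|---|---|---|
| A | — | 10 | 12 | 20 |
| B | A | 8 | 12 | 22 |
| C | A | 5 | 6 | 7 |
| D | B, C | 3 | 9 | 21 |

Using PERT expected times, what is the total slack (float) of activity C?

7 days

te_A = (10 + 4·12 + 20)/6 = 78/6 = 13
te_B = (8 + 4·12 + 22)/6 = 78/6 = 13
te_C = (5 + 4·6 + 7)/6 = 36/6 = 6
te_D = (3 + 4·9 + 21)/6 = 60/6 = 10

Forward pass:
ES_A = 0; EF_A = 13
ES_B = 13; EF_B = 13+13 = 26
ES_C = 13; EF_C = 13+6 = 19
ES_D = max(EF_B=26, EF_C=19) = 26; EF_D = 26+10 = 36
Expected project duration μ = 36 days. Critical path: A → B → D.

Backward pass:
LF_D = 36; LS_D = 36−10 = 26
LF_C = LS_D = 26; LS_C = 26−6 = 20
LF_B = LS_D = 26; LS_B = 26−13 = 13
LF_A = min(LS_B=13, LS_C=20) = 13; LS_A = 13−13 = 0
Slack_C = LS_C − ES_C = 20 − 13 = 7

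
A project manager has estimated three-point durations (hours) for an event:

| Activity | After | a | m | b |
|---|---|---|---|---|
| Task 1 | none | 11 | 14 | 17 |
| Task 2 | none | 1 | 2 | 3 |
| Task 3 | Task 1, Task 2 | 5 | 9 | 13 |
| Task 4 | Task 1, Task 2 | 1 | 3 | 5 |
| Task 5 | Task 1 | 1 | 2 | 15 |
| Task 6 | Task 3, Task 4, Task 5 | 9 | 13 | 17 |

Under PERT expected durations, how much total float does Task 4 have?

6 hours

te_Task 1 = (11 + 4·14 + 17)/6 = 84/6 = 14
te_Task 2 = (1 + 4·2 + 3)/6 = 12/6 = 2
te_Task 3 = (5 + 4·9 + 13)/6 = 54/6 = 9
te_Task 4 = (1 + 4·3 + 5)/6 = 18/6 = 3
te_Task 5 = (1 + 4·2 + 15)/6 = 24/6 = 4
te_Task 6 = (9 + 4·13 + 17)/6 = 78/6 = 13

Forward pass:
ES_Task 1 = 0; EF_Task 1 = 14
ES_Task 2 = 0; EF_Task 2 = 2
ES_Task 3 = max(EF_Task 1=14, EF_Task 2=2) = 14; EF_Task 3 = 14+9 = 23
ES_Task 4 = max(EF_Task 1=14, EF_Task 2=2) = 14; EF_Task 4 = 14+3 = 17
ES_Task 5 = 14; EF_Task 5 = 14+4 = 18
ES_Task 6 = max(EF_Task 3=23, EF_Task 4=17, EF_Task 5=18) = 23; EF_Task 6 = 23+13 = 36
Expected project duration μ = 36 hours. Critical path: Task 1 → Task 3 → Task 6.

Backward pass:
LF_Task 6 = 36; LS_Task 6 = 36−13 = 23
LF_Task 5 = LS_Task 6 = 23; LS_Task 5 = 23−4 = 19
LF_Task 4 = LS_Task 6 = 23; LS_Task 4 = 23−3 = 20
LF_Task 3 = LS_Task 6 = 23; LS_Task 3 = 23−9 = 14
LF_Task 2 = min(LS_Task 3=14, LS_Task 4=20) = 14; LS_Task 2 = 14−2 = 12
LF_Task 1 = min(LS_Task 3=14, LS_Task 4=20, LS_Task 5=19) = 14; LS_Task 1 = 14−14 = 0
Slack_Task 4 = LS_Task 4 − ES_Task 4 = 20 − 14 = 6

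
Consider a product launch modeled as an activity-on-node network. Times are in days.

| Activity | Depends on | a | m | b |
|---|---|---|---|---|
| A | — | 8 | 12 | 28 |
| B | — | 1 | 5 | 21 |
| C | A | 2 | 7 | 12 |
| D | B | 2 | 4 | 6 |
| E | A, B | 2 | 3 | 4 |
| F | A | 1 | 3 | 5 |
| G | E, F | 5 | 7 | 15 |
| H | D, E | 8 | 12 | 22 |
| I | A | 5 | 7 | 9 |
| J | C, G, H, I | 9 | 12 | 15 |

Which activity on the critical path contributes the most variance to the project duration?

A

te_A = (8 + 4·12 + 28)/6 = 84/6 = 14; σ²_A = ((28−8)/6)² = 11.111
te_B = (1 + 4·5 + 21)/6 = 42/6 = 7; σ²_B = ((21−1)/6)² = 11.111
te_C = (2 + 4·7 + 12)/6 = 42/6 = 7; σ²_C = ((12−2)/6)² = 2.778
te_D = (2 + 4·4 + 6)/6 = 24/6 = 4; σ²_D = ((6−2)/6)² = 0.444
te_E = (2 + 4·3 + 4)/6 = 18/6 = 3; σ²_E = ((4−2)/6)² = 0.111
te_F = (1 + 4·3 + 5)/6 = 18/6 = 3; σ²_F = ((5−1)/6)² = 0.444
te_G = (5 + 4·7 + 15)/6 = 48/6 = 8; σ²_G = ((15−5)/6)² = 2.778
te_H = (8 + 4·12 + 22)/6 = 78/6 = 13; σ²_H = ((22−8)/6)² = 5.444
te_I = (5 + 4·7 + 9)/6 = 42/6 = 7; σ²_I = ((9−5)/6)² = 0.444
te_J = (9 + 4·12 + 15)/6 = 72/6 = 12; σ²_J = ((15−9)/6)² = 1.000

Forward pass:
ES_A = 0; EF_A = 14
ES_B = 0; EF_B = 7
ES_C = 14; EF_C = 14+7 = 21
ES_D = 7; EF_D = 7+4 = 11
ES_E = max(EF_A=14, EF_B=7) = 14; EF_E = 14+3 = 17
ES_F = 14; EF_F = 14+3 = 17
ES_G = max(EF_E=17, EF_F=17) = 17; EF_G = 17+8 = 25
ES_H = max(EF_D=11, EF_E=17) = 17; EF_H = 17+13 = 30
ES_I = 14; EF_I = 14+7 = 21
ES_J = max(EF_C=21, EF_G=25, EF_H=30, EF_I=21) = 30; EF_J = 30+12 = 42
Expected project duration μ = 42 days. Critical path: A → E → H → J.

Variances on critical path: σ²_A=11.111, σ²_E=0.111, σ²_H=5.444, σ²_J=1.000.
Largest is σ²_A = 11.111.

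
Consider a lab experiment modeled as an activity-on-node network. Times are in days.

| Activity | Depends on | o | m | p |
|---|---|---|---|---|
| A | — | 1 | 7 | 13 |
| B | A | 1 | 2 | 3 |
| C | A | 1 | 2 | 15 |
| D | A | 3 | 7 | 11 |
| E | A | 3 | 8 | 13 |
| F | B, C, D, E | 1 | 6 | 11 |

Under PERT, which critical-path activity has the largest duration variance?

te_A = (1 + 4·7 + 13)/6 = 42/6 = 7; σ²_A = ((13−1)/6)² = 4.000
te_B = (1 + 4·2 + 3)/6 = 12/6 = 2; σ²_B = ((3−1)/6)² = 0.111
te_C = (1 + 4·2 + 15)/6 = 24/6 = 4; σ²_C = ((15−1)/6)² = 5.444
te_D = (3 + 4·7 + 11)/6 = 42/6 = 7; σ²_D = ((11−3)/6)² = 1.778
te_E = (3 + 4·8 + 13)/6 = 48/6 = 8; σ²_E = ((13−3)/6)² = 2.778
te_F = (1 + 4·6 + 11)/6 = 36/6 = 6; σ²_F = ((11−1)/6)² = 2.778

Forward pass:
ES_A = 0; EF_A = 7
ES_B = 7; EF_B = 7+2 = 9
ES_C = 7; EF_C = 7+4 = 11
ES_D = 7; EF_D = 7+7 = 14
ES_E = 7; EF_E = 7+8 = 15
ES_F = max(EF_B=9, EF_C=11, EF_D=14, EF_E=15) = 15; EF_F = 15+6 = 21
Expected project duration μ = 21 days. Critical path: A → E → F.

Variances on critical path: σ²_A=4.000, σ²_E=2.778, σ²_F=2.778.
Largest is σ²_A = 4.000.

A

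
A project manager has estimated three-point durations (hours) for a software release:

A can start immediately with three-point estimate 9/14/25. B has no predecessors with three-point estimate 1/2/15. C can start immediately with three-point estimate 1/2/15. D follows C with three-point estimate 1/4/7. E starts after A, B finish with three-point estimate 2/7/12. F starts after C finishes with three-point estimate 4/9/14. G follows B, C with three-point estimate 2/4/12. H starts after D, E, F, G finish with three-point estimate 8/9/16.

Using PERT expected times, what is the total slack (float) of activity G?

te_A = (9 + 4·14 + 25)/6 = 90/6 = 15
te_B = (1 + 4·2 + 15)/6 = 24/6 = 4
te_C = (1 + 4·2 + 15)/6 = 24/6 = 4
te_D = (1 + 4·4 + 7)/6 = 24/6 = 4
te_E = (2 + 4·7 + 12)/6 = 42/6 = 7
te_F = (4 + 4·9 + 14)/6 = 54/6 = 9
te_G = (2 + 4·4 + 12)/6 = 30/6 = 5
te_H = (8 + 4·9 + 16)/6 = 60/6 = 10

Forward pass:
ES_A = 0; EF_A = 15
ES_B = 0; EF_B = 4
ES_C = 0; EF_C = 4
ES_D = 4; EF_D = 4+4 = 8
ES_E = max(EF_A=15, EF_B=4) = 15; EF_E = 15+7 = 22
ES_F = 4; EF_F = 4+9 = 13
ES_G = max(EF_B=4, EF_C=4) = 4; EF_G = 4+5 = 9
ES_H = max(EF_D=8, EF_E=22, EF_F=13, EF_G=9) = 22; EF_H = 22+10 = 32
Expected project duration μ = 32 hours. Critical path: A → E → H.

Backward pass:
LF_H = 32; LS_H = 32−10 = 22
LF_G = LS_H = 22; LS_G = 22−5 = 17
LF_F = LS_H = 22; LS_F = 22−9 = 13
LF_E = LS_H = 22; LS_E = 22−7 = 15
LF_D = LS_H = 22; LS_D = 22−4 = 18
LF_C = min(LS_D=18, LS_F=13, LS_G=17) = 13; LS_C = 13−4 = 9
LF_B = min(LS_E=15, LS_G=17) = 15; LS_B = 15−4 = 11
LF_A = LS_E = 15; LS_A = 15−15 = 0
Slack_G = LS_G − ES_G = 17 − 4 = 13

13 hours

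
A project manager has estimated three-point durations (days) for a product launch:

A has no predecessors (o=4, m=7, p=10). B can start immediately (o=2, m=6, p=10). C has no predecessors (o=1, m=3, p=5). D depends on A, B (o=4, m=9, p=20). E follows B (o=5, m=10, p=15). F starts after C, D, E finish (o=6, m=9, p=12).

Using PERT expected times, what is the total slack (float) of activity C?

14 days

te_A = (4 + 4·7 + 10)/6 = 42/6 = 7
te_B = (2 + 4·6 + 10)/6 = 36/6 = 6
te_C = (1 + 4·3 + 5)/6 = 18/6 = 3
te_D = (4 + 4·9 + 20)/6 = 60/6 = 10
te_E = (5 + 4·10 + 15)/6 = 60/6 = 10
te_F = (6 + 4·9 + 12)/6 = 54/6 = 9

Forward pass:
ES_A = 0; EF_A = 7
ES_B = 0; EF_B = 6
ES_C = 0; EF_C = 3
ES_D = max(EF_A=7, EF_B=6) = 7; EF_D = 7+10 = 17
ES_E = 6; EF_E = 6+10 = 16
ES_F = max(EF_C=3, EF_D=17, EF_E=16) = 17; EF_F = 17+9 = 26
Expected project duration μ = 26 days. Critical path: A → D → F.

Backward pass:
LF_F = 26; LS_F = 26−9 = 17
LF_E = LS_F = 17; LS_E = 17−10 = 7
LF_D = LS_F = 17; LS_D = 17−10 = 7
LF_C = LS_F = 17; LS_C = 17−3 = 14
LF_B = min(LS_D=7, LS_E=7) = 7; LS_B = 7−6 = 1
LF_A = LS_D = 7; LS_A = 7−7 = 0
Slack_C = LS_C − ES_C = 14 − 0 = 14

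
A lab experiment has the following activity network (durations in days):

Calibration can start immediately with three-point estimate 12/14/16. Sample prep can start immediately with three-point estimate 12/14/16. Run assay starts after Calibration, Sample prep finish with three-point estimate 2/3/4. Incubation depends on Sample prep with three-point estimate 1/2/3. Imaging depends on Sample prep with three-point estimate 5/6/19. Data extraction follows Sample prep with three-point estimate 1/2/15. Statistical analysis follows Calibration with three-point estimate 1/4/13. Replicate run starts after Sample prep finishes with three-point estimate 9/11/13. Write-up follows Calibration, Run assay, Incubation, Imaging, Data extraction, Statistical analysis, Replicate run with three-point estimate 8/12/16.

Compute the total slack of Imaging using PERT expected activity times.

te_Calibration = (12 + 4·14 + 16)/6 = 84/6 = 14
te_Sample prep = (12 + 4·14 + 16)/6 = 84/6 = 14
te_Run assay = (2 + 4·3 + 4)/6 = 18/6 = 3
te_Incubation = (1 + 4·2 + 3)/6 = 12/6 = 2
te_Imaging = (5 + 4·6 + 19)/6 = 48/6 = 8
te_Data extraction = (1 + 4·2 + 15)/6 = 24/6 = 4
te_Statistical analysis = (1 + 4·4 + 13)/6 = 30/6 = 5
te_Replicate run = (9 + 4·11 + 13)/6 = 66/6 = 11
te_Write-up = (8 + 4·12 + 16)/6 = 72/6 = 12

Forward pass:
ES_Calibration = 0; EF_Calibration = 14
ES_Sample prep = 0; EF_Sample prep = 14
ES_Run assay = max(EF_Calibration=14, EF_Sample prep=14) = 14; EF_Run assay = 14+3 = 17
ES_Incubation = 14; EF_Incubation = 14+2 = 16
ES_Imaging = 14; EF_Imaging = 14+8 = 22
ES_Data extraction = 14; EF_Data extraction = 14+4 = 18
ES_Statistical analysis = 14; EF_Statistical analysis = 14+5 = 19
ES_Replicate run = 14; EF_Replicate run = 14+11 = 25
ES_Write-up = max(EF_Calibration=14, EF_Run assay=17, EF_Incubation=16, EF_Imaging=22, EF_Data extraction=18, EF_Statistical analysis=19, EF_Replicate run=25) = 25; EF_Write-up = 25+12 = 37
Expected project duration μ = 37 days. Critical path: Sample prep → Replicate run → Write-up.

Backward pass:
LF_Write-up = 37; LS_Write-up = 37−12 = 25
LF_Replicate run = LS_Write-up = 25; LS_Replicate run = 25−11 = 14
LF_Statistical analysis = LS_Write-up = 25; LS_Statistical analysis = 25−5 = 20
LF_Data extraction = LS_Write-up = 25; LS_Data extraction = 25−4 = 21
LF_Imaging = LS_Write-up = 25; LS_Imaging = 25−8 = 17
LF_Incubation = LS_Write-up = 25; LS_Incubation = 25−2 = 23
LF_Run assay = LS_Write-up = 25; LS_Run assay = 25−3 = 22
LF_Sample prep = min(LS_Run assay=22, LS_Incubation=23, LS_Imaging=17, LS_Data extraction=21, LS_Replicate run=14) = 14; LS_Sample prep = 14−14 = 0
LF_Calibration = min(LS_Run assay=22, LS_Statistical analysis=20, LS_Write-up=25) = 20; LS_Calibration = 20−14 = 6
Slack_Imaging = LS_Imaging − ES_Imaging = 17 − 14 = 3

3 days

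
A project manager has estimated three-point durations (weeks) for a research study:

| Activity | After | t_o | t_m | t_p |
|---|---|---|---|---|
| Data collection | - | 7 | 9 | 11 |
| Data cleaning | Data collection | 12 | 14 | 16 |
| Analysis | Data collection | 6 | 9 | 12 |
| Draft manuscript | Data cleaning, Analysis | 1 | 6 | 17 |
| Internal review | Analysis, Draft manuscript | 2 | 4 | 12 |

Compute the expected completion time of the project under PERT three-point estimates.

35 weeks

te_Data collection = (7 + 4·9 + 11)/6 = 54/6 = 9
te_Data cleaning = (12 + 4·14 + 16)/6 = 84/6 = 14
te_Analysis = (6 + 4·9 + 12)/6 = 54/6 = 9
te_Draft manuscript = (1 + 4·6 + 17)/6 = 42/6 = 7
te_Internal review = (2 + 4·4 + 12)/6 = 30/6 = 5

Forward pass:
ES_Data collection = 0; EF_Data collection = 9
ES_Data cleaning = 9; EF_Data cleaning = 9+14 = 23
ES_Analysis = 9; EF_Analysis = 9+9 = 18
ES_Draft manuscript = max(EF_Data cleaning=23, EF_Analysis=18) = 23; EF_Draft manuscript = 23+7 = 30
ES_Internal review = max(EF_Analysis=18, EF_Draft manuscript=30) = 30; EF_Internal review = 30+5 = 35
Expected project duration μ = 35 weeks. Critical path: Data collection → Data cleaning → Draft manuscript → Internal review.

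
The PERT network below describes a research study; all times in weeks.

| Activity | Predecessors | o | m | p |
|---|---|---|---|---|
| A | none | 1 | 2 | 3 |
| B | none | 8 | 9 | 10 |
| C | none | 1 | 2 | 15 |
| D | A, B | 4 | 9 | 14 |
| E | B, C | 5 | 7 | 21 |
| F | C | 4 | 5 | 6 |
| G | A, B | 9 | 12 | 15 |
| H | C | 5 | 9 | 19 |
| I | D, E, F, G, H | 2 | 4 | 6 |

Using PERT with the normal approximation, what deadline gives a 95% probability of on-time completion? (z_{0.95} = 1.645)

te_A = (1 + 4·2 + 3)/6 = 12/6 = 2; σ²_A = ((3−1)/6)² = 0.111
te_B = (8 + 4·9 + 10)/6 = 54/6 = 9; σ²_B = ((10−8)/6)² = 0.111
te_C = (1 + 4·2 + 15)/6 = 24/6 = 4; σ²_C = ((15−1)/6)² = 5.444
te_D = (4 + 4·9 + 14)/6 = 54/6 = 9; σ²_D = ((14−4)/6)² = 2.778
te_E = (5 + 4·7 + 21)/6 = 54/6 = 9; σ²_E = ((21−5)/6)² = 7.111
te_F = (4 + 4·5 + 6)/6 = 30/6 = 5; σ²_F = ((6−4)/6)² = 0.111
te_G = (9 + 4·12 + 15)/6 = 72/6 = 12; σ²_G = ((15−9)/6)² = 1.000
te_H = (5 + 4·9 + 19)/6 = 60/6 = 10; σ²_H = ((19−5)/6)² = 5.444
te_I = (2 + 4·4 + 6)/6 = 24/6 = 4; σ²_I = ((6−2)/6)² = 0.444

Forward pass:
ES_A = 0; EF_A = 2
ES_B = 0; EF_B = 9
ES_C = 0; EF_C = 4
ES_D = max(EF_A=2, EF_B=9) = 9; EF_D = 9+9 = 18
ES_E = max(EF_B=9, EF_C=4) = 9; EF_E = 9+9 = 18
ES_F = 4; EF_F = 4+5 = 9
ES_G = max(EF_A=2, EF_B=9) = 9; EF_G = 9+12 = 21
ES_H = 4; EF_H = 4+10 = 14
ES_I = max(EF_D=18, EF_E=18, EF_F=9, EF_G=21, EF_H=14) = 21; EF_I = 21+4 = 25
Expected project duration μ = 25 weeks. Critical path: B → G → I.

Variance along critical path = 0.111 + 1.000 + 0.444 = 1.556; σ = 1.247 weeks.
D = μ + z·σ = 25 + 1.645·1.247 = 27.1 weeks

27.1 weeks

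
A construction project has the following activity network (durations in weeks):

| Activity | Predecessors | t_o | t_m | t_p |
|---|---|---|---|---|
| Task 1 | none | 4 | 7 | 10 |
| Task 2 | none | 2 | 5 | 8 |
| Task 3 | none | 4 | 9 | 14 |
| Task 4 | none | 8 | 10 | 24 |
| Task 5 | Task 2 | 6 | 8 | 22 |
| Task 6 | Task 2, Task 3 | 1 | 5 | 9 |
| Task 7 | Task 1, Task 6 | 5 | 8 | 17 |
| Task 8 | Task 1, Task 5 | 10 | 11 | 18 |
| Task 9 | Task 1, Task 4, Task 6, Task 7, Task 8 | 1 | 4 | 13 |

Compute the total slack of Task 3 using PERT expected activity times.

4 weeks

te_Task 1 = (4 + 4·7 + 10)/6 = 42/6 = 7
te_Task 2 = (2 + 4·5 + 8)/6 = 30/6 = 5
te_Task 3 = (4 + 4·9 + 14)/6 = 54/6 = 9
te_Task 4 = (8 + 4·10 + 24)/6 = 72/6 = 12
te_Task 5 = (6 + 4·8 + 22)/6 = 60/6 = 10
te_Task 6 = (1 + 4·5 + 9)/6 = 30/6 = 5
te_Task 7 = (5 + 4·8 + 17)/6 = 54/6 = 9
te_Task 8 = (10 + 4·11 + 18)/6 = 72/6 = 12
te_Task 9 = (1 + 4·4 + 13)/6 = 30/6 = 5

Forward pass:
ES_Task 1 = 0; EF_Task 1 = 7
ES_Task 2 = 0; EF_Task 2 = 5
ES_Task 3 = 0; EF_Task 3 = 9
ES_Task 4 = 0; EF_Task 4 = 12
ES_Task 5 = 5; EF_Task 5 = 5+10 = 15
ES_Task 6 = max(EF_Task 2=5, EF_Task 3=9) = 9; EF_Task 6 = 9+5 = 14
ES_Task 7 = max(EF_Task 1=7, EF_Task 6=14) = 14; EF_Task 7 = 14+9 = 23
ES_Task 8 = max(EF_Task 1=7, EF_Task 5=15) = 15; EF_Task 8 = 15+12 = 27
ES_Task 9 = max(EF_Task 1=7, EF_Task 4=12, EF_Task 6=14, EF_Task 7=23, EF_Task 8=27) = 27; EF_Task 9 = 27+5 = 32
Expected project duration μ = 32 weeks. Critical path: Task 2 → Task 5 → Task 8 → Task 9.

Backward pass:
LF_Task 9 = 32; LS_Task 9 = 32−5 = 27
LF_Task 8 = LS_Task 9 = 27; LS_Task 8 = 27−12 = 15
LF_Task 7 = LS_Task 9 = 27; LS_Task 7 = 27−9 = 18
LF_Task 6 = min(LS_Task 7=18, LS_Task 9=27) = 18; LS_Task 6 = 18−5 = 13
LF_Task 5 = LS_Task 8 = 15; LS_Task 5 = 15−10 = 5
LF_Task 4 = LS_Task 9 = 27; LS_Task 4 = 27−12 = 15
LF_Task 3 = LS_Task 6 = 13; LS_Task 3 = 13−9 = 4
LF_Task 2 = min(LS_Task 5=5, LS_Task 6=13) = 5; LS_Task 2 = 5−5 = 0
LF_Task 1 = min(LS_Task 7=18, LS_Task 8=15, LS_Task 9=27) = 15; LS_Task 1 = 15−7 = 8
Slack_Task 3 = LS_Task 3 − ES_Task 3 = 4 − 0 = 4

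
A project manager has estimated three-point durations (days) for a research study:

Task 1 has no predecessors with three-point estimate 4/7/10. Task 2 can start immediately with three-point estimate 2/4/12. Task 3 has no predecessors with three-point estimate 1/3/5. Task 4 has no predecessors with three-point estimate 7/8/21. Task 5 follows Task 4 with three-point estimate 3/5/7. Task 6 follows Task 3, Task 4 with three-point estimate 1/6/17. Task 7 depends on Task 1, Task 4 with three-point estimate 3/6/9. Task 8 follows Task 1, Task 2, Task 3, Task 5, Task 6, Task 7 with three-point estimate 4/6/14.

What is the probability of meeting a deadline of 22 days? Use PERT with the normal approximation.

te_Task 1 = (4 + 4·7 + 10)/6 = 42/6 = 7; σ²_Task 1 = ((10−4)/6)² = 1.000
te_Task 2 = (2 + 4·4 + 12)/6 = 30/6 = 5; σ²_Task 2 = ((12−2)/6)² = 2.778
te_Task 3 = (1 + 4·3 + 5)/6 = 18/6 = 3; σ²_Task 3 = ((5−1)/6)² = 0.444
te_Task 4 = (7 + 4·8 + 21)/6 = 60/6 = 10; σ²_Task 4 = ((21−7)/6)² = 5.444
te_Task 5 = (3 + 4·5 + 7)/6 = 30/6 = 5; σ²_Task 5 = ((7−3)/6)² = 0.444
te_Task 6 = (1 + 4·6 + 17)/6 = 42/6 = 7; σ²_Task 6 = ((17−1)/6)² = 7.111
te_Task 7 = (3 + 4·6 + 9)/6 = 36/6 = 6; σ²_Task 7 = ((9−3)/6)² = 1.000
te_Task 8 = (4 + 4·6 + 14)/6 = 42/6 = 7; σ²_Task 8 = ((14−4)/6)² = 2.778

Forward pass:
ES_Task 1 = 0; EF_Task 1 = 7
ES_Task 2 = 0; EF_Task 2 = 5
ES_Task 3 = 0; EF_Task 3 = 3
ES_Task 4 = 0; EF_Task 4 = 10
ES_Task 5 = 10; EF_Task 5 = 10+5 = 15
ES_Task 6 = max(EF_Task 3=3, EF_Task 4=10) = 10; EF_Task 6 = 10+7 = 17
ES_Task 7 = max(EF_Task 1=7, EF_Task 4=10) = 10; EF_Task 7 = 10+6 = 16
ES_Task 8 = max(EF_Task 1=7, EF_Task 2=5, EF_Task 3=3, EF_Task 5=15, EF_Task 6=17, EF_Task 7=16) = 17; EF_Task 8 = 17+7 = 24
Expected project duration μ = 24 days. Critical path: Task 4 → Task 6 → Task 8.

Variance along critical path = 5.444 + 7.111 + 2.778 = 15.333; σ = √15.333 = 3.916 days.
Z = (22 − 24) / 3.916 = -0.511
P(T ≤ 22) = Φ(-0.511) ≈ 0.305

0.305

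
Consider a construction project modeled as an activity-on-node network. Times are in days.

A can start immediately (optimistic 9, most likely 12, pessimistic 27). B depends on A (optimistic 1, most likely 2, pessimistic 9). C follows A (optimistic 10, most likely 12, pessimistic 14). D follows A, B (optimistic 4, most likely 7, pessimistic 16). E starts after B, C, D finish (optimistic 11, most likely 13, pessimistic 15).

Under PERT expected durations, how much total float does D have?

te_A = (9 + 4·12 + 27)/6 = 84/6 = 14
te_B = (1 + 4·2 + 9)/6 = 18/6 = 3
te_C = (10 + 4·12 + 14)/6 = 72/6 = 12
te_D = (4 + 4·7 + 16)/6 = 48/6 = 8
te_E = (11 + 4·13 + 15)/6 = 78/6 = 13

Forward pass:
ES_A = 0; EF_A = 14
ES_B = 14; EF_B = 14+3 = 17
ES_C = 14; EF_C = 14+12 = 26
ES_D = max(EF_A=14, EF_B=17) = 17; EF_D = 17+8 = 25
ES_E = max(EF_B=17, EF_C=26, EF_D=25) = 26; EF_E = 26+13 = 39
Expected project duration μ = 39 days. Critical path: A → C → E.

Backward pass:
LF_E = 39; LS_E = 39−13 = 26
LF_D = LS_E = 26; LS_D = 26−8 = 18
LF_C = LS_E = 26; LS_C = 26−12 = 14
LF_B = min(LS_D=18, LS_E=26) = 18; LS_B = 18−3 = 15
LF_A = min(LS_B=15, LS_C=14, LS_D=18) = 14; LS_A = 14−14 = 0
Slack_D = LS_D − ES_D = 18 − 17 = 1

1 days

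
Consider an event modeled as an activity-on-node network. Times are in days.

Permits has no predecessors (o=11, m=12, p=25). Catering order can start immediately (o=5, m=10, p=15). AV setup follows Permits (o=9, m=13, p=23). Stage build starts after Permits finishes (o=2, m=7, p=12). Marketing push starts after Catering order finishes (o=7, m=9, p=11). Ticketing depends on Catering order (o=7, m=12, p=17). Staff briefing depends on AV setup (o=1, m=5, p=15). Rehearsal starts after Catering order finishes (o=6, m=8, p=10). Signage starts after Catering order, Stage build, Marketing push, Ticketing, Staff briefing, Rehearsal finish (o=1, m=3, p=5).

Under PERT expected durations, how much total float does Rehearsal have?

te_Permits = (11 + 4·12 + 25)/6 = 84/6 = 14
te_Catering order = (5 + 4·10 + 15)/6 = 60/6 = 10
te_AV setup = (9 + 4·13 + 23)/6 = 84/6 = 14
te_Stage build = (2 + 4·7 + 12)/6 = 42/6 = 7
te_Marketing push = (7 + 4·9 + 11)/6 = 54/6 = 9
te_Ticketing = (7 + 4·12 + 17)/6 = 72/6 = 12
te_Staff briefing = (1 + 4·5 + 15)/6 = 36/6 = 6
te_Rehearsal = (6 + 4·8 + 10)/6 = 48/6 = 8
te_Signage = (1 + 4·3 + 5)/6 = 18/6 = 3

Forward pass:
ES_Permits = 0; EF_Permits = 14
ES_Catering order = 0; EF_Catering order = 10
ES_AV setup = 14; EF_AV setup = 14+14 = 28
ES_Stage build = 14; EF_Stage build = 14+7 = 21
ES_Marketing push = 10; EF_Marketing push = 10+9 = 19
ES_Ticketing = 10; EF_Ticketing = 10+12 = 22
ES_Staff briefing = 28; EF_Staff briefing = 28+6 = 34
ES_Rehearsal = 10; EF_Rehearsal = 10+8 = 18
ES_Signage = max(EF_Catering order=10, EF_Stage build=21, EF_Marketing push=19, EF_Ticketing=22, EF_Staff briefing=34, EF_Rehearsal=18) = 34; EF_Signage = 34+3 = 37
Expected project duration μ = 37 days. Critical path: Permits → AV setup → Staff briefing → Signage.

Backward pass:
LF_Signage = 37; LS_Signage = 37−3 = 34
LF_Rehearsal = LS_Signage = 34; LS_Rehearsal = 34−8 = 26
LF_Staff briefing = LS_Signage = 34; LS_Staff briefing = 34−6 = 28
LF_Ticketing = LS_Signage = 34; LS_Ticketing = 34−12 = 22
LF_Marketing push = LS_Signage = 34; LS_Marketing push = 34−9 = 25
LF_Stage build = LS_Signage = 34; LS_Stage build = 34−7 = 27
LF_AV setup = LS_Staff briefing = 28; LS_AV setup = 28−14 = 14
LF_Catering order = min(LS_Marketing push=25, LS_Ticketing=22, LS_Rehearsal=26, LS_Signage=34) = 22; LS_Catering order = 22−10 = 12
LF_Permits = min(LS_AV setup=14, LS_Stage build=27) = 14; LS_Permits = 14−14 = 0
Slack_Rehearsal = LS_Rehearsal − ES_Rehearsal = 26 − 10 = 16

16 days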